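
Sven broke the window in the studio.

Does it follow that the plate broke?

Nothing is said about any plate; only the window is affected.

no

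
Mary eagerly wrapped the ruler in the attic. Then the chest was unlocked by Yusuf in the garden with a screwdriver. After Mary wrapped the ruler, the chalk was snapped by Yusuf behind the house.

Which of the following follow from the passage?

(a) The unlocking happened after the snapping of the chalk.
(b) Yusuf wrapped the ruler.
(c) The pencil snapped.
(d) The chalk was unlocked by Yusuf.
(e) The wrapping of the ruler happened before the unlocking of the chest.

(a) Not entailed — the narrative doesn't order the snapping relative to the unlocking.
(b) Not entailed — the passage has Mary wrapping the ruler, not Yusuf.
(c) Not entailed — the chalk is what snapped, not the pencil.
(d) Not entailed — Yusuf unlocked the chest, not the chalk; the chalk belongs to the snapping event.
(e) Entailed — the narrative places the wrapping before the unlocking.

(e)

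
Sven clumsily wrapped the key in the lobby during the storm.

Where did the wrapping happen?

in the lobby

'in the lobby' marks the location of the wrapping event.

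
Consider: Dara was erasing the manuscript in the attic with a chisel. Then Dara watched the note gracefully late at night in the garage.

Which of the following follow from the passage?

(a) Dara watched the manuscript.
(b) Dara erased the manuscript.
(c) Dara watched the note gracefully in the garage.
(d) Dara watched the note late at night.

(a) Not entailed — Dara watched the note, not the manuscript; the manuscript belongs to the erasing event.
(b) Not entailed — 'was erasing' is progressive on an accomplishment; it does not entail the completed 'erased'.
(c) Entailed — every conjunct here is already in the original watching event.
(d) Entailed — this follows by dropping conjuncts from the watching event's description.

(c), (d)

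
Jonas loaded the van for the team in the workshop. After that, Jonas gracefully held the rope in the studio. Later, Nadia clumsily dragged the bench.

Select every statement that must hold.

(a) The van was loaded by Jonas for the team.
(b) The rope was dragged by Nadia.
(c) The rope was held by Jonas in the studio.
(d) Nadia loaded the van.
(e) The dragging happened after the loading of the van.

(a) Entailed — dropping 'in the workshop' leaves a sub-description the original still satisfies.
(b) Not entailed — Nadia dragged the bench, not the rope; the rope belongs to the holding event.
(c) Entailed — every conjunct here is already in the original holding event.
(d) Not entailed — the passage has Jonas loading the van, not Nadia.
(e) Entailed — the narrative places the loading before the dragging.

(a), (c), (e)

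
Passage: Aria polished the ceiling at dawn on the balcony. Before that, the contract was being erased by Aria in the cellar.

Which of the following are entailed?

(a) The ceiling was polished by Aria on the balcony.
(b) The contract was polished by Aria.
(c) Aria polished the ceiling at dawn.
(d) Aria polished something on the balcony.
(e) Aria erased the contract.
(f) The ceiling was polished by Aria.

(a), (c), (d), (f)

(a) Entailed — the original entails any weakening of itself; this just drops 'at dawn'.
(b) Not entailed — Aria polished the ceiling, not the contract; the contract belongs to the erasing event.
(c) Entailed — the original entails any weakening of itself; this just drops 'on the balcony'.
(d) Entailed — every conjunct here is already in the original polishing event.
(e) Not entailed — 'was erasing' is progressive on an accomplishment; it does not entail the completed 'erased'.
(f) Entailed — every conjunct here is already in the original polishing event.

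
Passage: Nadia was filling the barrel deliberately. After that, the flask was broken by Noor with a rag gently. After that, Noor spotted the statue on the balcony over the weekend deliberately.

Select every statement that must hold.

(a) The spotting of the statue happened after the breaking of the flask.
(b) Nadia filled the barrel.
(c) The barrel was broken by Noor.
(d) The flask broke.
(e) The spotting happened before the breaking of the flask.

(a) Entailed — the narrative places the breaking before the spotting.
(b) Not entailed — 'was filling' is progressive on an accomplishment; it does not entail the completed 'filled'.
(c) Not entailed — Noor broke the flask, not the barrel; the barrel belongs to the filling event.
(d) Entailed — 'Noor broke the flask' is causative; it entails the inchoative 'the flask broke'.
(e) Not entailed — the narrative places the breaking before the spotting, not after.

(a), (d)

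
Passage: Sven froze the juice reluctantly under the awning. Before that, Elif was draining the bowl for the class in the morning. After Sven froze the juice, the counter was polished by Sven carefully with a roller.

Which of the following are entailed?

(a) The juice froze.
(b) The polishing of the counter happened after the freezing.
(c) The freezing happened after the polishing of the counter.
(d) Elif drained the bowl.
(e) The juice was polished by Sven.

(a), (b)

(a) Entailed — 'Sven froze the juice' is causative; it entails the inchoative 'the juice froze'.
(b) Entailed — the narrative places the freezing before the polishing.
(c) Not entailed — the narrative places the freezing before the polishing, not after.
(d) Not entailed — 'was draining' is progressive on an accomplishment; it does not entail the completed 'drained'.
(e) Not entailed — Sven polished the counter, not the juice; the juice belongs to the freezing event.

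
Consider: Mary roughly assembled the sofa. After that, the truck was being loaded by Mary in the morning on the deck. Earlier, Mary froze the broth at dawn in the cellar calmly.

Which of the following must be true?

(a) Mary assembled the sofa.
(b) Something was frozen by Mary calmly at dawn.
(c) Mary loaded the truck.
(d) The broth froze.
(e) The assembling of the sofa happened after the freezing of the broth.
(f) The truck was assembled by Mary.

(a), (b), (d)

(a) Entailed — this follows by dropping conjuncts from the assembling event's description.
(b) Entailed — dropping 'in the cellar' and generalizing the patient leaves a sub-description the original still satisfies.
(c) Not entailed — 'was loading' is progressive on an accomplishment; it does not entail the completed 'loaded'.
(d) Entailed — 'Mary froze the broth' is causative; it entails the inchoative 'the broth froze'.
(e) Not entailed — the narrative doesn't order the freezing relative to the assembling.
(f) Not entailed — Mary assembled the sofa, not the truck; the truck belongs to the loading event.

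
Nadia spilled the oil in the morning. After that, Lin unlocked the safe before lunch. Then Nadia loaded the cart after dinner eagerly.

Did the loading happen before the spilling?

The narrative orders the spilling before the loading.

no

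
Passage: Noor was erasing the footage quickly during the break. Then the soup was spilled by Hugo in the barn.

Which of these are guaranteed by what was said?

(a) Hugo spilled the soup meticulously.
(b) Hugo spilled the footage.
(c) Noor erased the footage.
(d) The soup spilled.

(a) Not entailed — 'meticulously' adds information not in the original event.
(b) Not entailed — Hugo spilled the soup, not the footage; the footage belongs to the erasing event.
(c) Not entailed — 'was erasing' is progressive on an accomplishment; it does not entail the completed 'erased'.
(d) Entailed — 'Hugo spilled the soup' is causative; it entails the inchoative 'the soup spilled'.

(d)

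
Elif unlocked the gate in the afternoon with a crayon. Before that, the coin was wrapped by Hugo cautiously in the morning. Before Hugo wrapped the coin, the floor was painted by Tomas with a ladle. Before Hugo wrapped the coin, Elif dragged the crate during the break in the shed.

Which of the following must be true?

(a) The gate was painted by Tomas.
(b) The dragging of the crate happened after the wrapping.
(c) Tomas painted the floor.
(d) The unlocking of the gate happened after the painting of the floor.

(c), (d)

(a) Not entailed — Tomas painted the floor, not the gate; the gate belongs to the unlocking event.
(b) Not entailed — the narrative places the dragging before the wrapping, not after.
(c) Entailed — every conjunct here is already in the original painting event.
(d) Entailed — the narrative places the painting before the unlocking.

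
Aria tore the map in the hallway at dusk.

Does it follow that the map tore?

yes

'Aria tore the map' is the causative; it entails the inchoative 'the map tore'.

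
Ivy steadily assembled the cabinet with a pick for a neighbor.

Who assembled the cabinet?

'Ivy' marks the agent of the assembling event.

Ivy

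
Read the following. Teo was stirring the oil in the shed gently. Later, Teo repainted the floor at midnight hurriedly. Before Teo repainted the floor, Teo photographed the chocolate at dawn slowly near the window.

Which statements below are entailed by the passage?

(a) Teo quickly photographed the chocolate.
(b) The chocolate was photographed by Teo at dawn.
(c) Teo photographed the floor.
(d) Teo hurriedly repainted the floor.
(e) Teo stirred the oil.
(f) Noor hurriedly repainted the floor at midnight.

(a) Not entailed — 'quickly' adds a manner not in (and inconsistent with) the original.
(b) Entailed — every conjunct here is already in the original photographing event.
(c) Not entailed — Teo photographed the chocolate, not the floor; the floor belongs to the repainting event.
(d) Entailed — dropping 'at midnight' leaves a sub-description the original still satisfies.
(e) Entailed — 'stir' is an activity; 'was stirring' entails that some stirring happened, so 'stirred' holds.
(f) Not entailed — the passage has Teo repainting the floor, not Noor.

(b), (d), (e)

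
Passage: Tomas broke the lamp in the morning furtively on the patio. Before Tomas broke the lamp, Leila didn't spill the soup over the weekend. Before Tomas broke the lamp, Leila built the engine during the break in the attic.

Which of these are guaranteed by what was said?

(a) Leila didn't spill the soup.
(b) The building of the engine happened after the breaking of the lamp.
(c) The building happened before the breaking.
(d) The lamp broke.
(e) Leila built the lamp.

(c), (d)

(a) Not entailed — dropping 'over the weekend' under negation is not valid — the original leaves open that Leila spilled the soup some other way.
(b) Not entailed — the narrative places the building before the breaking, not after.
(c) Entailed — the narrative places the building before the breaking.
(d) Entailed — 'Tomas broke the lamp' is causative; it entails the inchoative 'the lamp broke'.
(e) Not entailed — Leila built the engine, not the lamp; the lamp belongs to the breaking event.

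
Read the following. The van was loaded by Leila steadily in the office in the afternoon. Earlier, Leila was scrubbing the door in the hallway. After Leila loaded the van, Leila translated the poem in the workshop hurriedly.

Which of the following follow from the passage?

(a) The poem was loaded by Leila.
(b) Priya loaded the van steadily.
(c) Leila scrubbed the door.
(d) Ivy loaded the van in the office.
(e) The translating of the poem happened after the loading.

(c), (e)

(a) Not entailed — Leila loaded the van, not the poem; the poem belongs to the translating event.
(b) Not entailed — the passage has Leila loading the van, not Priya.
(c) Entailed — 'scrub' is an activity; 'was scrubbing' entails that some scrubbing happened, so 'scrubbed' holds.
(d) Not entailed — the passage has Leila loading the van, not Ivy.
(e) Entailed — the narrative places the loading before the translating.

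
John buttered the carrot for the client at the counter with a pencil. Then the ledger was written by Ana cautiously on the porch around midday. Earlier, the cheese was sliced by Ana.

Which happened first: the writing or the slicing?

the slicing

The connectives place the slicing before the writing.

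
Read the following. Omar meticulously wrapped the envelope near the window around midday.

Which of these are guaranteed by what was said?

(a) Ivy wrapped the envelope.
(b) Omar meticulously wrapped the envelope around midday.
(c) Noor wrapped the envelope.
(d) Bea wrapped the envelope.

(a) Not entailed — the passage has Omar wrapping the envelope, not Ivy.
(b) Entailed — every conjunct here is already in the original wrapping event.
(c) Not entailed — the passage has Omar wrapping the envelope, not Noor.
(d) Not entailed — the passage has Omar wrapping the envelope, not Bea.

(b)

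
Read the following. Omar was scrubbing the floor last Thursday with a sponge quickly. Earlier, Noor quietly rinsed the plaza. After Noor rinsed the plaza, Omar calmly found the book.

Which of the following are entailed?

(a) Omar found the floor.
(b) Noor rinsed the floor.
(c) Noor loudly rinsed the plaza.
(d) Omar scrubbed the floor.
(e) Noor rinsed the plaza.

(a) Not entailed — Omar found the book, not the floor; the floor belongs to the scrubbing event.
(b) Not entailed — Noor rinsed the plaza, not the floor; the floor belongs to the scrubbing event.
(c) Not entailed — 'loudly' adds a manner not in (and inconsistent with) the original.
(d) Entailed — 'scrub' is an activity; 'was scrubbing' entails that some scrubbing happened, so 'scrubbed' holds.
(e) Entailed — dropping 'quietly' leaves a sub-description the original still satisfies.

(d), (e)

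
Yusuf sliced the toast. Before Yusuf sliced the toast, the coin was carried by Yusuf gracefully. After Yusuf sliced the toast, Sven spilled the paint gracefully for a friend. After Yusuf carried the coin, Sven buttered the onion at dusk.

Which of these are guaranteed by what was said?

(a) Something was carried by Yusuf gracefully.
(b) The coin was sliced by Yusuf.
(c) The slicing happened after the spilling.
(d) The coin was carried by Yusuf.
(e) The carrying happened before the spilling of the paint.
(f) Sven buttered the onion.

(a) Entailed — every conjunct here is already in the original carrying event.
(b) Not entailed — Yusuf sliced the toast, not the coin; the coin belongs to the carrying event.
(c) Not entailed — the narrative places the slicing before the spilling, not after.
(d) Entailed — dropping 'gracefully' leaves a sub-description the original still satisfies.
(e) Entailed — the narrative places the carrying before the spilling.
(f) Entailed — every conjunct here is already in the original buttering event.

(a), (d), (e), (f)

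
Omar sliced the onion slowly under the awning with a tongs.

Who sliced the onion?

'Omar' marks the agent of the slicing event.

Omar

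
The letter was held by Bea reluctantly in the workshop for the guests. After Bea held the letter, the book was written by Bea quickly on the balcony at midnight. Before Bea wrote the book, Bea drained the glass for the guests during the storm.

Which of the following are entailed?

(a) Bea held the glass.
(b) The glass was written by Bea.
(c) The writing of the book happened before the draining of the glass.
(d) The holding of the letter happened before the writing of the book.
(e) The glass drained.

(d), (e)

(a) Not entailed — Bea held the letter, not the glass; the glass belongs to the draining event.
(b) Not entailed — Bea wrote the book, not the glass; the glass belongs to the draining event.
(c) Not entailed — the narrative places the draining before the writing, not after.
(d) Entailed — the narrative places the holding before the writing.
(e) Entailed — 'Bea drained the glass' is causative; it entails the inchoative 'the glass drained'.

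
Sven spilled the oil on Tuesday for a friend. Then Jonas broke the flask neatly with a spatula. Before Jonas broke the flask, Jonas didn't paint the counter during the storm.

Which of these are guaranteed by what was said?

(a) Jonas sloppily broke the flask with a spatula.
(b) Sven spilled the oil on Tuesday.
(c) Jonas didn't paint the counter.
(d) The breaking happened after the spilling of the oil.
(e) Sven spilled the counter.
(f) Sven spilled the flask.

(a) Not entailed — 'sloppily' adds a manner not in (and inconsistent with) the original.
(b) Entailed — the original entails any weakening of itself; this just drops 'for a friend'.
(c) Not entailed — dropping 'during the storm' under negation is not valid — the original leaves open that Jonas painted the counter some other way.
(d) Entailed — the narrative places the spilling before the breaking.
(e) Not entailed — Sven spilled the oil, not the counter; the counter belongs to the painting event.
(f) Not entailed — Sven spilled the oil, not the flask; the flask belongs to the breaking event.

(b), (d)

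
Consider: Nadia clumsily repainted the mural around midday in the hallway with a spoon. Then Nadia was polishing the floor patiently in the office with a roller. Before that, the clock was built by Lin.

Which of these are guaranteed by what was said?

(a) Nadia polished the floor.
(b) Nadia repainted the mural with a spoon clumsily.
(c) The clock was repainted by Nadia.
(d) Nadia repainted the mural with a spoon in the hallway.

(a) Entailed — 'polish' is an activity; 'was polishing' entails that some polishing happened, so 'polished' holds.
(b) Entailed — dropping 'around midday', 'in the hallway' leaves a sub-description the original still satisfies.
(c) Not entailed — Nadia repainted the mural, not the clock; the clock belongs to the building event.
(d) Entailed — the original entails any weakening of itself; this just drops 'around midday', 'clumsily'.

(a), (b), (d)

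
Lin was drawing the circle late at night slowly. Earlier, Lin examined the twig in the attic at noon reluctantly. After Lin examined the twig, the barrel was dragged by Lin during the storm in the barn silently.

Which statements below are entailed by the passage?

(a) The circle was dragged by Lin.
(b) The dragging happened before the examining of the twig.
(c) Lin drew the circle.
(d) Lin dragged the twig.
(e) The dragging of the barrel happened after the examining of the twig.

(e)

(a) Not entailed — Lin dragged the barrel, not the circle; the circle belongs to the drawing event.
(b) Not entailed — the narrative places the examining before the dragging, not after.
(c) Not entailed — 'was drawing' is progressive on an accomplishment; it does not entail the completed 'drew'.
(d) Not entailed — Lin dragged the barrel, not the twig; the twig belongs to the examining event.
(e) Entailed — the narrative places the examining before the dragging.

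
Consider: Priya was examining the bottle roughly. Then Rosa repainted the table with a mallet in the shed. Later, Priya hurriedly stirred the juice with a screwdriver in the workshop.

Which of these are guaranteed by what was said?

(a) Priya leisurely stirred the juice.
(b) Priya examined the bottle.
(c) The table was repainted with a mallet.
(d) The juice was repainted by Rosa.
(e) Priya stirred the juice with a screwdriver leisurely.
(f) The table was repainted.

(b), (c), (f)

(a) Not entailed — 'leisurely' adds a manner not in (and inconsistent with) the original.
(b) Entailed — 'examine' is an activity; 'was examining' entails that some examining happened, so 'examined' holds.
(c) Entailed — the original entails any weakening of itself; this just drops 'in the shed' and generalizes the agent.
(d) Not entailed — Rosa repainted the table, not the juice; the juice belongs to the stirring event.
(e) Not entailed — 'leisurely' adds a manner not in (and inconsistent with) the original.
(f) Entailed — the original entails any weakening of itself; this just drops 'in the shed', 'with a mallet' and generalizes the agent.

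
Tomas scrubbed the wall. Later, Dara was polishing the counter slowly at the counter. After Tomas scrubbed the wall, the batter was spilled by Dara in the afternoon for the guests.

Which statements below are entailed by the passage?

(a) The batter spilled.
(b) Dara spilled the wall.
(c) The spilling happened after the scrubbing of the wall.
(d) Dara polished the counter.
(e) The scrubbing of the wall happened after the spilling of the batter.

(a), (c), (d)

(a) Entailed — 'Dara spilled the batter' is causative; it entails the inchoative 'the batter spilled'.
(b) Not entailed — Dara spilled the batter, not the wall; the wall belongs to the scrubbing event.
(c) Entailed — the narrative places the scrubbing before the spilling.
(d) Entailed — 'polish' is an activity; 'was polishing' entails that some polishing happened, so 'polished' holds.
(e) Not entailed — the narrative places the scrubbing before the spilling, not after.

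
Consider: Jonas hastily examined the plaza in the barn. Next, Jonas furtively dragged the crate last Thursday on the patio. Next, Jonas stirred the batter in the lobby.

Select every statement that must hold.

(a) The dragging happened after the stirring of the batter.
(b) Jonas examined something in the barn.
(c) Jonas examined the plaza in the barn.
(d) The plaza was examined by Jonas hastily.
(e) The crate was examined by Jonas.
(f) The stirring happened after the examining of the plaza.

(a) Not entailed — the narrative places the dragging before the stirring, not after.
(b) Entailed — this follows by dropping conjuncts from the examining event's description.
(c) Entailed — every conjunct here is already in the original examining event.
(d) Entailed — this follows by dropping conjuncts from the examining event's description.
(e) Not entailed — Jonas examined the plaza, not the crate; the crate belongs to the dragging event.
(f) Entailed — the narrative places the examining before the stirring.

(b), (c), (d), (f)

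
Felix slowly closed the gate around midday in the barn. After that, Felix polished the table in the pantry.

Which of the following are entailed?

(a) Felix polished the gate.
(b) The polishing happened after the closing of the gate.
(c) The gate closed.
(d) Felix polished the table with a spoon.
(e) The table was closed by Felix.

(a) Not entailed — Felix polished the table, not the gate; the gate belongs to the closing event.
(b) Entailed — the narrative places the closing before the polishing.
(c) Entailed — 'Felix closed the gate' is causative; it entails the inchoative 'the gate closed'.
(d) Not entailed — 'with a spoon' adds information not in the original event.
(e) Not entailed — Felix closed the gate, not the table; the table belongs to the polishing event.

(b), (c)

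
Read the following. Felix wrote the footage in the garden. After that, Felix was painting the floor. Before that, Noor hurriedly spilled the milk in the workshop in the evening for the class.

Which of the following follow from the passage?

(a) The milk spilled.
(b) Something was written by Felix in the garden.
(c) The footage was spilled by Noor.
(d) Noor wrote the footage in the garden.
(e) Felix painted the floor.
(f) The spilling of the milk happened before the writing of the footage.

(a) Entailed — 'Noor spilled the milk' is causative; it entails the inchoative 'the milk spilled'.
(b) Entailed — every conjunct here is already in the original writing event.
(c) Not entailed — Noor spilled the milk, not the footage; the footage belongs to the writing event.
(d) Not entailed — the passage has Felix writing the footage, not Noor.
(e) Not entailed — 'was painting' is progressive on an accomplishment; it does not entail the completed 'painted'.
(f) Not entailed — the narrative doesn't order the spilling relative to the writing.

(a), (b)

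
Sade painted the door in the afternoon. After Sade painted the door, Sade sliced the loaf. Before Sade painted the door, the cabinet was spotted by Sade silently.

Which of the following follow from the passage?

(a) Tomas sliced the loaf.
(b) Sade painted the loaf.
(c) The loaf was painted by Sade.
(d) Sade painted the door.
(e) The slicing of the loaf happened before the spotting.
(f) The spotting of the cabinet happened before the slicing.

(d), (f)

(a) Not entailed — the passage has Sade slicing the loaf, not Tomas.
(b) Not entailed — Sade painted the door, not the loaf; the loaf belongs to the slicing event.
(c) Not entailed — Sade painted the door, not the loaf; the loaf belongs to the slicing event.
(d) Entailed — the original entails any weakening of itself; this just drops 'in the afternoon'.
(e) Not entailed — the narrative places the spotting before the slicing, not after.
(f) Entailed — the narrative places the spotting before the slicing.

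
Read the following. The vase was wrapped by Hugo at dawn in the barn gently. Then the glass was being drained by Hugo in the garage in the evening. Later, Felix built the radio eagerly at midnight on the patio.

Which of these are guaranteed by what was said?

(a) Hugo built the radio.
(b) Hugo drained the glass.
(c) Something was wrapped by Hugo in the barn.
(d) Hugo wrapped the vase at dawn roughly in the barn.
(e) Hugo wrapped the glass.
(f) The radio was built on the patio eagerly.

(c), (f)

(a) Not entailed — the passage has Felix building the radio, not Hugo.
(b) Not entailed — 'was draining' is progressive on an accomplishment; it does not entail the completed 'drained'.
(c) Entailed — every conjunct here is already in the original wrapping event.
(d) Not entailed — 'roughly' adds a manner not in (and inconsistent with) the original.
(e) Not entailed — Hugo wrapped the vase, not the glass; the glass belongs to the draining event.
(f) Entailed — this follows by dropping conjuncts from the building event's description.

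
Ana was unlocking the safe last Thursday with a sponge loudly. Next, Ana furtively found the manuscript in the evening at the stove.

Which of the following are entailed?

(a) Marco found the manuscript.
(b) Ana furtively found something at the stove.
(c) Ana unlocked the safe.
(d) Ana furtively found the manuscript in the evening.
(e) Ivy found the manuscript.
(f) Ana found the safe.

(b), (d)

(a) Not entailed — the passage has Ana finding the manuscript, not Marco.
(b) Entailed — dropping 'in the evening' and generalizing the patient leaves a sub-description the original still satisfies.
(c) Not entailed — 'was unlocking' is progressive on an accomplishment; it does not entail the completed 'unlocked'.
(d) Entailed — every conjunct here is already in the original finding event.
(e) Not entailed — the passage has Ana finding the manuscript, not Ivy.
(f) Not entailed — Ana found the manuscript, not the safe; the safe belongs to the unlocking event.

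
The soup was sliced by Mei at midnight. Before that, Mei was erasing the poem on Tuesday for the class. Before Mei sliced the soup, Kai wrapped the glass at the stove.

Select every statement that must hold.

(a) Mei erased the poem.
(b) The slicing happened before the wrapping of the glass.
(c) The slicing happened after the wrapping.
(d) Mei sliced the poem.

(a) Not entailed — 'was erasing' is progressive on an accomplishment; it does not entail the completed 'erased'.
(b) Not entailed — the narrative places the wrapping before the slicing, not after.
(c) Entailed — the narrative places the wrapping before the slicing.
(d) Not entailed — Mei sliced the soup, not the poem; the poem belongs to the erasing event.

(c)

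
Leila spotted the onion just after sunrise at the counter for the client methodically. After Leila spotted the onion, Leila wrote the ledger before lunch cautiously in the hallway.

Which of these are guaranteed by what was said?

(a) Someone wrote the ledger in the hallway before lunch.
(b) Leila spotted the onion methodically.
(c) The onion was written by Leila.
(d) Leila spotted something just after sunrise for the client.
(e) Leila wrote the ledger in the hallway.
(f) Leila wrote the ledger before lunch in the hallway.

(a), (b), (d), (e), (f)

(a) Entailed — the original entails any weakening of itself; this just drops 'cautiously' and generalizes the agent.
(b) Entailed — this follows by dropping conjuncts from the spotting event's description.
(c) Not entailed — Leila wrote the ledger, not the onion; the onion belongs to the spotting event.
(d) Entailed — dropping 'methodically', 'at the counter' and generalizing the patient leaves a sub-description the original still satisfies.
(e) Entailed — dropping 'cautiously', 'before lunch' leaves a sub-description the original still satisfies.
(f) Entailed — every conjunct here is already in the original writing event.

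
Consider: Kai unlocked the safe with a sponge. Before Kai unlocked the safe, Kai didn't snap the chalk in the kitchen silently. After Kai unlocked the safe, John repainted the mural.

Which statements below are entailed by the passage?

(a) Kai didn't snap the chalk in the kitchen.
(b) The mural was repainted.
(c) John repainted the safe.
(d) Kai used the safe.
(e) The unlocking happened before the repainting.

(b), (e)

(a) Not entailed — dropping 'silently' under negation is not valid — the original leaves open that Kai snapped the chalk some other way.
(b) Entailed — this follows by dropping conjuncts from the repainting event's description.
(c) Not entailed — John repainted the mural, not the safe; the safe belongs to the unlocking event.
(d) Not entailed — the safe is the patient, not an instrument — Kai used a sponge.
(e) Entailed — the narrative places the unlocking before the repainting.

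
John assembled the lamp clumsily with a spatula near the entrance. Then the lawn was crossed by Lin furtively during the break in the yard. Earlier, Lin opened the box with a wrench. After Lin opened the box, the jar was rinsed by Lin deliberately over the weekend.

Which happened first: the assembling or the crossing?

The connectives place the assembling before the crossing.

the assembling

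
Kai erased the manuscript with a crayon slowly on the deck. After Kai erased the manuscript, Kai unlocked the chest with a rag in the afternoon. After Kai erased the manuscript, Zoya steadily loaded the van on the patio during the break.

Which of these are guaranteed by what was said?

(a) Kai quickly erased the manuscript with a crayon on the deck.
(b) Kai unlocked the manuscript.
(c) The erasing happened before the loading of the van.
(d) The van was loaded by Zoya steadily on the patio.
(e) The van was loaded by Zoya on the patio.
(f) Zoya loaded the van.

(a) Not entailed — 'quickly' adds a manner not in (and inconsistent with) the original.
(b) Not entailed — Kai unlocked the chest, not the manuscript; the manuscript belongs to the erasing event.
(c) Entailed — the narrative places the erasing before the loading.
(d) Entailed — every conjunct here is already in the original loading event.
(e) Entailed — this follows by dropping conjuncts from the loading event's description.
(f) Entailed — this follows by dropping conjuncts from the loading event's description.

(c), (d), (e), (f)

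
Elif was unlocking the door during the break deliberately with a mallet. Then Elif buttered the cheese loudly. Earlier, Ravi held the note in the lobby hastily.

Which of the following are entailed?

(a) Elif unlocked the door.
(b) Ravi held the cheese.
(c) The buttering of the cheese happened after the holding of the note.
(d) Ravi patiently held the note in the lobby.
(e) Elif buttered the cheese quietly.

(c)

(a) Not entailed — 'was unlocking' is progressive on an accomplishment; it does not entail the completed 'unlocked'.
(b) Not entailed — Ravi held the note, not the cheese; the cheese belongs to the buttering event.
(c) Entailed — the narrative places the holding before the buttering.
(d) Not entailed — 'patiently' adds a manner not in (and inconsistent with) the original.
(e) Not entailed — 'quietly' adds a manner not in (and inconsistent with) the original.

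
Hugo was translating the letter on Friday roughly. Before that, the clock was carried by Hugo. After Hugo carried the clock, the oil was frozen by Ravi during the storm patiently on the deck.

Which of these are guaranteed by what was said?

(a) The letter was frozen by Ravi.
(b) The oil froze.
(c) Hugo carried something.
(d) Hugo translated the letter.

(a) Not entailed — Ravi froze the oil, not the letter; the letter belongs to the translating event.
(b) Entailed — 'Ravi froze the oil' is causative; it entails the inchoative 'the oil froze'.
(c) Entailed — every conjunct here is already in the original carrying event.
(d) Not entailed — 'was translating' is progressive on an accomplishment; it does not entail the completed 'translated'.

(b), (c)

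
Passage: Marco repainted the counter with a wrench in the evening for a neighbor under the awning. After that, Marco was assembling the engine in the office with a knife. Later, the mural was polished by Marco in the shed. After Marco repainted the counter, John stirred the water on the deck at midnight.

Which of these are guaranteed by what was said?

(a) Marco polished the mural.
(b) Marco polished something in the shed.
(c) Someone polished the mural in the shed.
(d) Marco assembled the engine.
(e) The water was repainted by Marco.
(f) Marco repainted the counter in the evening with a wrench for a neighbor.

(a), (b), (c), (f)

(a) Entailed — every conjunct here is already in the original polishing event.
(b) Entailed — the original entails any weakening of itself; this just generalizes the patient.
(c) Entailed — every conjunct here is already in the original polishing event.
(d) Not entailed — 'was assembling' is progressive on an accomplishment; it does not entail the completed 'assembled'.
(e) Not entailed — Marco repainted the counter, not the water; the water belongs to the stirring event.
(f) Entailed — the original entails any weakening of itself; this just drops 'under the awning'.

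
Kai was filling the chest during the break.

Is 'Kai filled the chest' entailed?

'was filling' is progressive; for an accomplishment like 'fill the chest', it doesn't entail completion.

no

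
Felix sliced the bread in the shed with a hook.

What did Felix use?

'with a hook' marks the instrument of the slicing event.

a hook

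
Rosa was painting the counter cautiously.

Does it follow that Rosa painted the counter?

'was painting' is progressive; for an accomplishment like 'paint the counter', it doesn't entail completion.

no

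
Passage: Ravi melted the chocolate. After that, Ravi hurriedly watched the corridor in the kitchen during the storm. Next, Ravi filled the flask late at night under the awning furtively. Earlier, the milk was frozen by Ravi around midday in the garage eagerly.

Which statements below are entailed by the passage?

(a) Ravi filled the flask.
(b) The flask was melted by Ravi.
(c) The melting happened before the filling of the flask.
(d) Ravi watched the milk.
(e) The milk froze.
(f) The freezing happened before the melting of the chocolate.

(a), (c), (e)

(a) Entailed — every conjunct here is already in the original filling event.
(b) Not entailed — Ravi melted the chocolate, not the flask; the flask belongs to the filling event.
(c) Entailed — the narrative places the melting before the filling.
(d) Not entailed — Ravi watched the corridor, not the milk; the milk belongs to the freezing event.
(e) Entailed — 'Ravi froze the milk' is causative; it entails the inchoative 'the milk froze'.
(f) Not entailed — the narrative doesn't order the freezing relative to the melting.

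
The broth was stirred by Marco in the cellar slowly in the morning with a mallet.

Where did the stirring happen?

in the cellar

'in the cellar' marks the location of the stirring event.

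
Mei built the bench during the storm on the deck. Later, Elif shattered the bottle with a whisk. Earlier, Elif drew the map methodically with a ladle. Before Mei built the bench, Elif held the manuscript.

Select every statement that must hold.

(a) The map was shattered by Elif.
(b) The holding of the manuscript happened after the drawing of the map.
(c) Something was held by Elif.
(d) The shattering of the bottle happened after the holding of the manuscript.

(c), (d)

(a) Not entailed — Elif shattered the bottle, not the map; the map belongs to the drawing event.
(b) Not entailed — the narrative doesn't order the drawing relative to the holding.
(c) Entailed — generalizing the patient leaves a sub-description the original still satisfies.
(d) Entailed — the narrative places the holding before the shattering.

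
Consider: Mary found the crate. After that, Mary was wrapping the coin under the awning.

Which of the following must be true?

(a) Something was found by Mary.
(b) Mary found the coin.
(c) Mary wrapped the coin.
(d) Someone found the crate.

(a), (d)

(a) Entailed — generalizing the patient leaves a sub-description the original still satisfies.
(b) Not entailed — Mary found the crate, not the coin; the coin belongs to the wrapping event.
(c) Not entailed — 'was wrapping' is progressive on an accomplishment; it does not entail the completed 'wrapped'.
(d) Entailed — the original entails any weakening of itself; this just generalizes the agent.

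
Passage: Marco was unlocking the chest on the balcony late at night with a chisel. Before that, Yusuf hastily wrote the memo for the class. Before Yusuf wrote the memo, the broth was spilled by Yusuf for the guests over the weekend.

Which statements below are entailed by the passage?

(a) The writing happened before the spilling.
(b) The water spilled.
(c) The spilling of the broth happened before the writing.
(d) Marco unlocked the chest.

(a) Not entailed — the narrative places the spilling before the writing, not after.
(b) Not entailed — the broth is what spilled, not the water.
(c) Entailed — the narrative places the spilling before the writing.
(d) Not entailed — 'was unlocking' is progressive on an accomplishment; it does not entail the completed 'unlocked'.

(c)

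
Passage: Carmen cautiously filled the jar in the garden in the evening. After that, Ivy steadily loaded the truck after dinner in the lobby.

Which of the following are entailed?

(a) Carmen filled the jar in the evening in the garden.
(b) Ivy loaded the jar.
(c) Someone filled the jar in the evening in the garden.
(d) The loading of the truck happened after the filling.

(a) Entailed — the original entails any weakening of itself; this just drops 'cautiously'.
(b) Not entailed — Ivy loaded the truck, not the jar; the jar belongs to the filling event.
(c) Entailed — dropping 'cautiously' and generalizing the agent leaves a sub-description the original still satisfies.
(d) Entailed — the narrative places the filling before the loading.

(a), (c), (d)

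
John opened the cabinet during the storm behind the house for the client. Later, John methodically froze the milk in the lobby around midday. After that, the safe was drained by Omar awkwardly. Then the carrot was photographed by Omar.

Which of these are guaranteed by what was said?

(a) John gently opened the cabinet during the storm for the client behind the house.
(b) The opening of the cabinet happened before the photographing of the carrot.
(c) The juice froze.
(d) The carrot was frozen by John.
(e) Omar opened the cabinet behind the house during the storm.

(a) Not entailed — 'gently' adds information not in the original event.
(b) Entailed — the narrative places the opening before the photographing.
(c) Not entailed — the milk is what froze, not the juice.
(d) Not entailed — John froze the milk, not the carrot; the carrot belongs to the photographing event.
(e) Not entailed — the passage has John opening the cabinet, not Omar.

(b)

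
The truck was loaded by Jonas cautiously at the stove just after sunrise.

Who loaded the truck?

'Jonas' marks the agent of the loading event.

Jonas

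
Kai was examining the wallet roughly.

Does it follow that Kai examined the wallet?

yes

'examine' is atelic; if Kai was examining the wallet, then Kai examined the wallet (for some time).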